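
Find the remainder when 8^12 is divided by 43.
41

Use repeated squaring. Binary(12) = 1100. Walk through the bits of the exponent 12 left-to-right: at each bit after the leading one, square the running value, then multiply by 8 if the bit is 1 (always reducing mod 43):
  bit 1 = 1 (leading): start with 8.
  bit 2 = 1: square 8^2 = 64 ≡ 21; bit is 1, so multiply 21·8 = 168 ≡ 39 (mod 43).
  bit 3 = 0: square 39^2 = 1521 ≡ 16 (mod 43).
  bit 4 = 0: square 16^2 = 256 ≡ 41 (mod 43).
Final value: 8^12 ≡ 41 (mod 43).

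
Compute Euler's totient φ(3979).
φ is multiplicative, with φ(p^e) = p^e − p^(e−1). Factorise 3979 = 23 · 173. Then
  φ(3979) = (23 − 1) · (173 − 1) = 22 · 172 = 3784.

Final answer: φ(3979) = 3784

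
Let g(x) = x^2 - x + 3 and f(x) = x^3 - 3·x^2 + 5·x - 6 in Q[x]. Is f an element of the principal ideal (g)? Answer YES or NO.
In Q[x] the ideal (g) consists of all multiples of g, so f ∈ (g) iff g | f, i.e. iff the remainder of f on division by g is 0. Divide f by g (g is monic, so eliminate the leading term of the running remainder at each step):
  leading term x^3: subtract (x)·g(x) = x^3 - x^2 + 3·x, leaving -2·x^2 + 2·x - 6
  leading term -2·x^2: subtract (-2)·g(x) = -2·x^2 + 2·x - 6, leaving 0
The remainder is 0, so f(x) = g(x) · h(x) with h(x) = x - 2. Hence g | f, i.e. f ∈ (g).

Final answer: YES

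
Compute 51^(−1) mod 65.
51^(−1) ≡ 51 (mod 65)

Apply the extended Euclidean algorithm to (65, 51), tracking rows (r, s, t) with s·65 + t·51 = r. Each division r_prev = q·r_cur + r_new produces the new row as (previous row) − q·(current row):
  row A: (65, 1, 0)   [1·65 + 0·51 = 65]
  row B: (51, 0, 1)   [0·65 + 1·51 = 51]
  65 = 1·51 + 14   → row C = row A − 1·row B = (14, 1, −1)   [check: 1·65 − 1·51 = 14]
  51 = 3·14 + 9   → row D = row B − 3·row C = (9, −3, 4)   [check: −3·65 + 4·51 = 9]
  14 = 1·9 + 5   → row E = row C − 1·row D = (5, 4, −5)   [check: 4·65 − 5·51 = 5]
  9 = 1·5 + 4   → row F = row D − 1·row E = (4, −7, 9)   [check: −7·65 + 9·51 = 4]
  5 = 1·4 + 1   → row G = row E − 1·row F = (1, 11, −14)   [check: 11·65 − 14·51 = 1]
  4 = 4·1 + 0   → remainder 0, stop. gcd = 1 (last nonzero row G).
The gcd is 1, so 51 is invertible mod 65. The last nonzero row gives 11·65 − 14·51 = 1, so t = −14. So 51^(−1) ≡ −14 ≡ 51 (mod 65). Verify: 51 · 51 = 2601 ≡ 1 (mod 65). ✓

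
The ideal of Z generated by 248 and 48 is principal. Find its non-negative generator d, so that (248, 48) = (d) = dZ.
In the PID Z, (a, b) is generated by gcd(a, b). Compute gcd(248, 48) with the extended Euclidean algorithm, tracking rows (r, s, t) with s·248 + t·48 = r:
  row A: (248, 1, 0)   [1·248 + 0·48 = 248]
  row B: (48, 0, 1)   [0·248 + 1·48 = 48]
  248 = 5·48 + 8   → row C = row A − 5·row B = (8, 1, −5)   [check: 1·248 − 5·48 = 8]
  48 = 6·8 + 0   → remainder 0, stop. gcd = 8 (last nonzero row C).
So gcd(248, 48) = 8, with Bézout identity 1·248 − 5·48 = 8. Containment (⊇): the Bézout identity exhibits 8 as an element of (248, 48), giving (8) ⊆ (248, 48). Containment (⊆): since 8 | 248 and 8 | 48 (248 = 8·31, 48 = 8·6), every Z-linear combination of 248 and 48 is divisible by 8, so (248, 48) ⊆ (8). Therefore (248, 48) = (8), d = 8.

Final answer: (248, 48) = (8); d = 8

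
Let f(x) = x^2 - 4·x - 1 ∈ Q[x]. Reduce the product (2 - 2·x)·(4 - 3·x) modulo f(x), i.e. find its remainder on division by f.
a · b ≡ 10·x + 14 (mod f(x))

First multiply in Q[x] without reducing: a · b = 6·x^2 - 14·x + 8. Now divide by f(x) = x^2 - 4·x - 1, eliminating the leading term at each step:
  leading term 6·x^2: subtract (6)·f(x) = 6·x^2 - 24·x - 6, leaving 10·x + 14
The degree is now < 2, so this is the remainder. Hence a · b ≡ 10·x + 14 in Q[x]/(f).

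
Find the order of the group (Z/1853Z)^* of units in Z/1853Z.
(Z/1853Z)^* consists of the classes a with gcd(a, 1853) = 1, so its order is φ(1853). φ is multiplicative, with φ(p^e) = p^e − p^(e−1). Factorise 1853 = 17 · 109. Then
  φ(1853) = (17 − 1) · (109 − 1) = 16 · 108 = 1728.
Thus |(Z/1853Z)^*| = 1728.

Final answer: |(Z/1853Z)^*| = 1728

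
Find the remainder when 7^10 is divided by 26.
17

Use repeated squaring. Binary(10) = 1010. Walk through the bits of the exponent 10 left-to-right: at each bit after the leading one, square the running value, then multiply by 7 if the bit is 1 (always reducing mod 26):
  bit 1 = 1 (leading): start with 7.
  bit 2 = 0: square 7^2 = 49 ≡ 23 (mod 26).
  bit 3 = 1: square 23^2 = 529 ≡ 9; bit is 1, so multiply 9·7 = 63 ≡ 11 (mod 26).
  bit 4 = 0: square 11^2 = 121 ≡ 17 (mod 26).
Final value: 7^10 ≡ 17 (mod 26).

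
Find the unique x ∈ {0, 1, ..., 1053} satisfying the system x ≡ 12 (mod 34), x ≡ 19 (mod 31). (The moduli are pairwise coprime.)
x ≡ 794 (mod 1054); the representative in [0, 1054) is 794

The moduli 34, 31 are pairwise coprime, so by the CRT there is a unique solution mod 34·31 = 1054.
Solve by successive substitution. Start with x ≡ 12 (mod 34).
  Combine with x ≡ 19 (mod 31): write x = 12 + 34·t and require 12 + 34·t ≡ 19 (mod 31), i.e. 34·t ≡ 19 − 12 ≡ 7 (mod 31). Since 34^(−1) ≡ 21 (mod 31) (34 ≡ 3 (mod 31)), t ≡ 21·7 ≡ 23 (mod 31). So x ≡ 12 + 34·23 = 794 (mod 1054).
Unique solution in [0, 1054): x = 794.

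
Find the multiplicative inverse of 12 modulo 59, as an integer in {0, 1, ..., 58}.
12^(−1) ≡ 5 (mod 59)

Apply the extended Euclidean algorithm to (59, 12), tracking rows (r, s, t) with s·59 + t·12 = r. Each division r_prev = q·r_cur + r_new produces the new row as (previous row) − q·(current row):
  row A: (59, 1, 0)   [1·59 + 0·12 = 59]
  row B: (12, 0, 1)   [0·59 + 1·12 = 12]
  59 = 4·12 + 11   → row C = row A − 4·row B = (11, 1, −4)   [check: 1·59 − 4·12 = 11]
  12 = 1·11 + 1   → row D = row B − 1·row C = (1, −1, 5)   [check: −1·59 + 5·12 = 1]
  11 = 11·1 + 0   → remainder 0, stop. gcd = 1 (last nonzero row D).
The gcd is 1, so 12 is invertible mod 59. The last nonzero row gives −1·59 + 5·12 = 1, so t = 5. So 12^(−1) ≡ 5 (mod 59). Verify: 12 · 5 = 60 ≡ 1 (mod 59). ✓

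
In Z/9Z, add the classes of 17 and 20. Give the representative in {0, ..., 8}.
Reduce the summands first: 17 ≡ 8, 20 ≡ 2 (mod 9), so 17 + 20 ≡ 8 + 2 (mod 9). 8 + 2 = 10; 10 = 1·9 + 1, so (17 + 20) mod 9 = 1.

Final answer: 1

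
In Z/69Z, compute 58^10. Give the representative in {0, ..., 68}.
25

Use repeated squaring. Binary(10) = 1010. Walk through the bits of the exponent 10 left-to-right: at each bit after the leading one, square the running value, then multiply by 58 if the bit is 1 (always reducing mod 69):
  bit 1 = 1 (leading): start with 58.
  bit 2 = 0: square 58^2 = 3364 ≡ 52 (mod 69).
  bit 3 = 1: square 52^2 = 2704 ≡ 13; bit is 1, so multiply 13·58 = 754 ≡ 64 (mod 69).
  bit 4 = 0: square 64^2 = 4096 ≡ 25 (mod 69).
Final value: 58^10 ≡ 25 (mod 69).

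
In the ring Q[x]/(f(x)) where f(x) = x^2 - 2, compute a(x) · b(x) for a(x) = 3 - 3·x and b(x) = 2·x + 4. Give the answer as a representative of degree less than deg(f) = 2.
a · b ≡ -6·x (mod f(x))

First multiply in Q[x] without reducing: a · b = -6·x^2 - 6·x + 12. Now divide by f(x) = x^2 - 2, eliminating the leading term at each step:
  leading term -6·x^2: subtract (-6)·f(x) = 12 - 6·x^2, leaving -6·x
The degree is now < 2, so this is the remainder. Hence a · b ≡ -6·x in Q[x]/(f).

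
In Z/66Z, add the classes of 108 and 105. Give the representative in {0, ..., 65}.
Reduce the summands first: 108 ≡ 42, 105 ≡ 39 (mod 66), so 108 + 105 ≡ 42 + 39 (mod 66). 42 + 39 = 81; 81 = 1·66 + 15, so (108 + 105) mod 66 = 15.

Final answer: 15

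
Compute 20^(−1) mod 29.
20^(−1) ≡ 16 (mod 29)

Apply the extended Euclidean algorithm to (29, 20), tracking rows (r, s, t) with s·29 + t·20 = r. Each division r_prev = q·r_cur + r_new produces the new row as (previous row) − q·(current row):
  row A: (29, 1, 0)   [1·29 + 0·20 = 29]
  row B: (20, 0, 1)   [0·29 + 1·20 = 20]
  29 = 1·20 + 9   → row C = row A − 1·row B = (9, 1, −1)   [check: 1·29 − 1·20 = 9]
  20 = 2·9 + 2   → row D = row B − 2·row C = (2, −2, 3)   [check: −2·29 + 3·20 = 2]
  9 = 4·2 + 1   → row E = row C − 4·row D = (1, 9, −13)   [check: 9·29 − 13·20 = 1]
  2 = 2·1 + 0   → remainder 0, stop. gcd = 1 (last nonzero row E).
The gcd is 1, so 20 is invertible mod 29. The last nonzero row gives 9·29 − 13·20 = 1, so t = −13. So 20^(−1) ≡ −13 ≡ 16 (mod 29). Verify: 20 · 16 = 320 ≡ 1 (mod 29). ✓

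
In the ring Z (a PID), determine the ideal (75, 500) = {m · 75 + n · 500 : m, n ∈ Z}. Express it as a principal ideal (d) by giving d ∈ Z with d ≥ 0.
(75, 500) = (25); d = 25

In the PID Z, (a, b) is generated by gcd(a, b). Compute gcd(500, 75) with the extended Euclidean algorithm, tracking rows (r, s, t) with s·500 + t·75 = r:
  row A: (500, 1, 0)   [1·500 + 0·75 = 500]
  row B: (75, 0, 1)   [0·500 + 1·75 = 75]
  500 = 6·75 + 50   → row C = row A − 6·row B = (50, 1, −6)   [check: 1·500 − 6·75 = 50]
  75 = 1·50 + 25   → row D = row B − 1·row C = (25, −1, 7)   [check: −1·500 + 7·75 = 25]
  50 = 2·25 + 0   → remainder 0, stop. gcd = 25 (last nonzero row D).
So gcd(75, 500) = 25, with Bézout identity −1·500 + 7·75 = 25. Containment (⊇): the Bézout identity exhibits 25 as an element of (75, 500), giving (25) ⊆ (75, 500). Containment (⊆): since 25 | 75 and 25 | 500 (75 = 25·3, 500 = 25·20), every Z-linear combination of 75 and 500 is divisible by 25, so (75, 500) ⊆ (25). Therefore (75, 500) = (25), d = 25.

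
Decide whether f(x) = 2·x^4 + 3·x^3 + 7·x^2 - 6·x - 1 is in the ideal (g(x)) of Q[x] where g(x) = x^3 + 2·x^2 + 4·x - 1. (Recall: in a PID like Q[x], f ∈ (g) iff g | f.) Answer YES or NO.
In Q[x] the ideal (g) consists of all multiples of g, so f ∈ (g) iff g | f, i.e. iff the remainder of f on division by g is 0. Divide f by g (g is monic, so eliminate the leading term of the running remainder at each step):
  leading term 2·x^4: subtract (2·x)·g(x) = 2·x^4 + 4·x^3 + 8·x^2 - 2·x, leaving -x^3 - x^2 - 4·x - 1
  leading term -x^3: subtract (-1)·g(x) = -x^3 - 2·x^2 - 4·x + 1, leaving x^2 - 2
The remainder r(x) = x^2 - 2 ≠ 0 (and deg r < deg g), so g ∤ f, i.e. f ∉ (g).

Final answer: NO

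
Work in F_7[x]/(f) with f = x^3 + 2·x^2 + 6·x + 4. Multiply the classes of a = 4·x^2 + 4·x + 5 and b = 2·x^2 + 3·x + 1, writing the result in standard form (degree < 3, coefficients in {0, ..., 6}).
Multiply as integer polynomials: a · b = 8·x^4 + 20·x^3 + 26·x^2 + 19·x + 5. Reducing coefficients mod 7: a · b ≡ x^4 + 6·x^3 + 5·x^2 + 5·x + 5. Now divide by f(x) = x^3 + 2·x^2 + 6·x + 4 in F_7[x], eliminating the leading term at each step:
  leading term x^4: subtract (x)·f(x) = x^4 + 2·x^3 + 6·x^2 + 4·x, leaving 4·x^3 + 6·x^2 + x + 5 (coefficients mod 7)
  leading term 4·x^3: subtract (4)·f(x) = 4·x^3 + x^2 + 3·x + 2, leaving 5·x^2 + 5·x + 3 (coefficients mod 7)
The degree is now < 3, so this is the remainder. Hence a · b ≡ 5·x^2 + 5·x + 3 in F_7[x]/(f).

Final answer: a · b ≡ 5·x^2 + 5·x + 3 (mod f(x))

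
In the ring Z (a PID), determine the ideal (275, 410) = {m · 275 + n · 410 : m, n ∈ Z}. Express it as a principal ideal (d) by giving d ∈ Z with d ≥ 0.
(275, 410) = (5); d = 5

In the PID Z, (a, b) is generated by gcd(a, b). Compute gcd(410, 275) with the extended Euclidean algorithm, tracking rows (r, s, t) with s·410 + t·275 = r:
  row A: (410, 1, 0)   [1·410 + 0·275 = 410]
  row B: (275, 0, 1)   [0·410 + 1·275 = 275]
  410 = 1·275 + 135   → row C = row A − 1·row B = (135, 1, −1)   [check: 1·410 − 1·275 = 135]
  275 = 2·135 + 5   → row D = row B − 2·row C = (5, −2, 3)   [check: −2·410 + 3·275 = 5]
  135 = 27·5 + 0   → remainder 0, stop. gcd = 5 (last nonzero row D).
So gcd(275, 410) = 5, with Bézout identity −2·410 + 3·275 = 5. Containment (⊇): the Bézout identity exhibits 5 as an element of (275, 410), giving (5) ⊆ (275, 410). Containment (⊆): since 5 | 275 and 5 | 410 (275 = 5·55, 410 = 5·82), every Z-linear combination of 275 and 410 is divisible by 5, so (275, 410) ⊆ (5). Therefore (275, 410) = (5), d = 5.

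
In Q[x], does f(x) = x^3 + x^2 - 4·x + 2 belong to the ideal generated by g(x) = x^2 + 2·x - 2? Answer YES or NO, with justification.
YES

In Q[x] the ideal (g) consists of all multiples of g, so f ∈ (g) iff g | f, i.e. iff the remainder of f on division by g is 0. Divide f by g (g is monic, so eliminate the leading term of the running remainder at each step):
  leading term x^3: subtract (x)·g(x) = x^3 + 2·x^2 - 2·x, leaving -x^2 - 2·x + 2
  leading term -x^2: subtract (-1)·g(x) = -x^2 - 2·x + 2, leaving 0
The remainder is 0, so f(x) = g(x) · h(x) with h(x) = x - 1. Hence g | f, i.e. f ∈ (g).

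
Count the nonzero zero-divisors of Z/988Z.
Z/988Z has 555 nonzero zero-divisors

In Z/988Z each nonzero element is either a unit (gcd with 988 is 1) or a zero-divisor (gcd > 1). The number of units is φ(988): factorise 988 = 2^2 · 13 · 19, so φ(988) = (2^2 − 2^1) · (13 − 1) · (19 − 1) = 2 · 12 · 18 = 432. The nonzero elements number 988 − 1 = 987. Hence the nonzero zero-divisors number 987 − 432 = 555.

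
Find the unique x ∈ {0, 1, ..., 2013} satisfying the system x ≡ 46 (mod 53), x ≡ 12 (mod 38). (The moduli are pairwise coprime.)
The moduli 53, 38 are pairwise coprime, so by the CRT there is a unique solution mod 53·38 = 2014.
Solve by successive substitution. Start with x ≡ 46 (mod 53).
  Combine with x ≡ 12 (mod 38): write x = 46 + 53·t and require 46 + 53·t ≡ 12 (mod 38), i.e. 53·t ≡ 12 − 46 ≡ 4 (mod 38). Since 53^(−1) ≡ 33 (mod 38) (53 ≡ 15 (mod 38)), t ≡ 33·4 ≡ 18 (mod 38). So x ≡ 46 + 53·18 = 1000 (mod 2014).
Unique solution in [0, 2014): x = 1000.

Final answer: x ≡ 1000 (mod 2014); the representative in [0, 2014) is 1000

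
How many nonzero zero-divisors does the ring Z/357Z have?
In Z/357Z each nonzero element is either a unit (gcd with 357 is 1) or a zero-divisor (gcd > 1). The number of units is φ(357): factorise 357 = 3 · 7 · 17, so φ(357) = (3 − 1) · (7 − 1) · (17 − 1) = 2 · 6 · 16 = 192. The nonzero elements number 357 − 1 = 356. Hence the nonzero zero-divisors number 356 − 192 = 164.

Final answer: Z/357Z has 164 nonzero zero-divisors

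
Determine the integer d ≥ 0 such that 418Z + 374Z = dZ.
(418, 374) = (22); d = 22

In the PID Z, (a, b) is generated by gcd(a, b). Compute gcd(418, 374) with the extended Euclidean algorithm, tracking rows (r, s, t) with s·418 + t·374 = r:
  row A: (418, 1, 0)   [1·418 + 0·374 = 418]
  row B: (374, 0, 1)   [0·418 + 1·374 = 374]
  418 = 1·374 + 44   → row C = row A − 1·row B = (44, 1, −1)   [check: 1·418 − 1·374 = 44]
  374 = 8·44 + 22   → row D = row B − 8·row C = (22, −8, 9)   [check: −8·418 + 9·374 = 22]
  44 = 2·22 + 0   → remainder 0, stop. gcd = 22 (last nonzero row D).
So gcd(418, 374) = 22, with Bézout identity −8·418 + 9·374 = 22. Containment (⊇): the Bézout identity exhibits 22 as an element of (418, 374), giving (22) ⊆ (418, 374). Containment (⊆): since 22 | 418 and 22 | 374 (418 = 22·19, 374 = 22·17), every Z-linear combination of 418 and 374 is divisible by 22, so (418, 374) ⊆ (22). Therefore (418, 374) = (22), d = 22.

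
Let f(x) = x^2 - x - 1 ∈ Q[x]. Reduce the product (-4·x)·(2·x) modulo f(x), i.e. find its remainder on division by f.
a · b ≡ -8·x - 8 (mod f(x))

First multiply in Q[x] without reducing: a · b = -8·x^2. Now divide by f(x) = x^2 - x - 1, eliminating the leading term at each step:
  leading term -8·x^2: subtract (-8)·f(x) = -8·x^2 + 8·x + 8, leaving -8·x - 8
The degree is now < 2, so this is the remainder. Hence a · b ≡ -8·x - 8 in Q[x]/(f).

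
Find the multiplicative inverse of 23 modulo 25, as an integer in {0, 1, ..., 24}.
23^(−1) ≡ 12 (mod 25)

Apply the extended Euclidean algorithm to (25, 23), tracking rows (r, s, t) with s·25 + t·23 = r. Each division r_prev = q·r_cur + r_new produces the new row as (previous row) − q·(current row):
  row A: (25, 1, 0)   [1·25 + 0·23 = 25]
  row B: (23, 0, 1)   [0·25 + 1·23 = 23]
  25 = 1·23 + 2   → row C = row A − 1·row B = (2, 1, −1)   [check: 1·25 − 1·23 = 2]
  23 = 11·2 + 1   → row D = row B − 11·row C = (1, −11, 12)   [check: −11·25 + 12·23 = 1]
  2 = 2·1 + 0   → remainder 0, stop. gcd = 1 (last nonzero row D).
The gcd is 1, so 23 is invertible mod 25. The last nonzero row gives −11·25 + 12·23 = 1, so t = 12. So 23^(−1) ≡ 12 (mod 25). Verify: 23 · 12 = 276 ≡ 1 (mod 25). ✓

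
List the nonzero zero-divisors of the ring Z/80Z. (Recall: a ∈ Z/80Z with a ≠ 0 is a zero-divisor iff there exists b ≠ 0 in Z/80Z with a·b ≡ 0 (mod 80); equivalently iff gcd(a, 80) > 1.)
nonzero zero-divisors of Z/80Z = {2, 4, 5, 6, 8, 10, 12, 14, 15, 16, 18, 20, 22, 24, 25, 26, 28, 30, 32, 34, 35, 36, 38, 40, 42, 44, 45, 46, 48, 50, 52, 54, 55, 56, 58, 60, 62, 64, 65, 66, 68, 70, 72, 74, 75, 76, 78}

An element a ∈ Z/80Z (with a ≠ 0) is a zero-divisor iff gcd(a, 80) > 1 (because a is a unit precisely when gcd(a, n) = 1, and in Z/nZ every nonzero, non-unit element is a zero-divisor). Scan a = 1, ..., 79 and keep those with gcd(a, 80) > 1:
  gcd(2, 80) = 2, gcd(4, 80) = 4, gcd(5, 80) = 5, gcd(6, 80) = 2, gcd(8, 80) = 8, gcd(10, 80) = 10, gcd(12, 80) = 4, gcd(14, 80) = 2, gcd(15, 80) = 5, gcd(16, 80) = 16, gcd(18, 80) = 2, gcd(20, 80) = 20, gcd(22, 80) = 2, gcd(24, 80) = 8, gcd(25, 80) = 5, gcd(26, 80) = 2, gcd(28, 80) = 4, gcd(30, 80) = 10, gcd(32, 80) = 16, gcd(34, 80) = 2, gcd(35, 80) = 5, gcd(36, 80) = 4, gcd(38, 80) = 2, gcd(40, 80) = 40, gcd(42, 80) = 2, gcd(44, 80) = 4, gcd(45, 80) = 5, gcd(46, 80) = 2, gcd(48, 80) = 16, gcd(50, 80) = 10, gcd(52, 80) = 4, gcd(54, 80) = 2, gcd(55, 80) = 5, gcd(56, 80) = 8, gcd(58, 80) = 2, gcd(60, 80) = 20, gcd(62, 80) = 2, gcd(64, 80) = 16, gcd(65, 80) = 5, gcd(66, 80) = 2, gcd(68, 80) = 4, gcd(70, 80) = 10, gcd(72, 80) = 8, gcd(74, 80) = 2, gcd(75, 80) = 5, gcd(76, 80) = 4, gcd(78, 80) = 2.
All other a ∈ {1, ..., 79} have gcd(a, 80) = 1 and are units. So the nonzero zero-divisors are exactly the 47 values of a appearing in this scan.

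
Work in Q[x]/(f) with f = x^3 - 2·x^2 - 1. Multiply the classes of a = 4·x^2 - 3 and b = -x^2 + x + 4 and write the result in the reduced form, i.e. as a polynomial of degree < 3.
First multiply in Q[x] without reducing: a · b = -4·x^4 + 4·x^3 + 19·x^2 - 3·x - 12. Now divide by f(x) = x^3 - 2·x^2 - 1, eliminating the leading term at each step:
  leading term -4·x^4: subtract (-4·x)·f(x) = -4·x^4 + 8·x^3 + 4·x, leaving -4·x^3 + 19·x^2 - 7·x - 12
  leading term -4·x^3: subtract (-4)·f(x) = -4·x^3 + 8·x^2 + 4, leaving 11·x^2 - 7·x - 16
The degree is now < 3, so this is the remainder. Hence a · b ≡ 11·x^2 - 7·x - 16 in Q[x]/(f).

Final answer: a · b ≡ 11·x^2 - 7·x - 16 (mod f(x))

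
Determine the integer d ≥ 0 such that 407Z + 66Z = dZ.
(407, 66) = (11); d = 11

In the PID Z, (a, b) is generated by gcd(a, b). Compute gcd(407, 66) with the extended Euclidean algorithm, tracking rows (r, s, t) with s·407 + t·66 = r:
  row A: (407, 1, 0)   [1·407 + 0·66 = 407]
  row B: (66, 0, 1)   [0·407 + 1·66 = 66]
  407 = 6·66 + 11   → row C = row A − 6·row B = (11, 1, −6)   [check: 1·407 − 6·66 = 11]
  66 = 6·11 + 0   → remainder 0, stop. gcd = 11 (last nonzero row C).
So gcd(407, 66) = 11, with Bézout identity 1·407 − 6·66 = 11. Containment (⊇): the Bézout identity exhibits 11 as an element of (407, 66), giving (11) ⊆ (407, 66). Containment (⊆): since 11 | 407 and 11 | 66 (407 = 11·37, 66 = 11·6), every Z-linear combination of 407 and 66 is divisible by 11, so (407, 66) ⊆ (11). Therefore (407, 66) = (11), d = 11.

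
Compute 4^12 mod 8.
Use repeated squaring. Binary(12) = 1100. Walk through the bits of the exponent 12 left-to-right: at each bit after the leading one, square the running value, then multiply by 4 if the bit is 1 (always reducing mod 8):
  bit 1 = 1 (leading): start with 4.
  bit 2 = 1: square 4^2 = 16 ≡ 0; bit is 1, so multiply 0·4 = 0 (mod 8).
  bit 3 = 0: square 0^2 = 0 (mod 8).
  bit 4 = 0: square 0^2 = 0 (mod 8).
Final value: 4^12 ≡ 0 (mod 8).

Final answer: 0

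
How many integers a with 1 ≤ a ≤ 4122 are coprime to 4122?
1368

The number of a ∈ {1, ..., 4122} with gcd(a, 4122) = 1 is by definition Euler's totient φ(4122). φ is multiplicative, with φ(p^e) = p^e − p^(e−1). Factorise 4122 = 2 · 3^2 · 229. Then
  φ(4122) = (2 − 1) · (3^2 − 3^1) · (229 − 1) = 1 · 6 · 228 = 1368.
So there are 1368 such integers.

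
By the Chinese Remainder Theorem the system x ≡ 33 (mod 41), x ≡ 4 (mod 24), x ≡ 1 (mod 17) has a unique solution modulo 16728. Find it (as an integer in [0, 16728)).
x ≡ 12292 (mod 16728); the representative in [0, 16728) is 12292

The moduli 41, 24, 17 are pairwise coprime, so by the CRT there is a unique solution mod 41·24·17 = 16728.
Solve by successive substitution. Start with x ≡ 33 (mod 41).
  Combine with x ≡ 4 (mod 24): write x = 33 + 41·t and require 33 + 41·t ≡ 4 (mod 24), i.e. 41·t ≡ 4 − 33 ≡ 19 (mod 24). Since 41^(−1) ≡ 17 (mod 24) (41 ≡ 17 (mod 24)), t ≡ 17·19 ≡ 11 (mod 24). So x ≡ 33 + 41·11 = 484 (mod 984).
  Combine with x ≡ 1 (mod 17): write x = 484 + 984·t and require 484 + 984·t ≡ 1 (mod 17), i.e. 984·t ≡ 1 − 484 ≡ 10 (mod 17). Since 984^(−1) ≡ 8 (mod 17) (984 ≡ 15 (mod 17)), t ≡ 8·10 ≡ 12 (mod 17). So x ≡ 484 + 984·12 = 12292 (mod 16728).
Unique solution in [0, 16728): x = 12292.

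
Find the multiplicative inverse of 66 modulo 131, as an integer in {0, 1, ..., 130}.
66^(−1) ≡ 2 (mod 131)

Apply the extended Euclidean algorithm to (131, 66), tracking rows (r, s, t) with s·131 + t·66 = r. Each division r_prev = q·r_cur + r_new produces the new row as (previous row) − q·(current row):
  row A: (131, 1, 0)   [1·131 + 0·66 = 131]
  row B: (66, 0, 1)   [0·131 + 1·66 = 66]
  131 = 1·66 + 65   → row C = row A − 1·row B = (65, 1, −1)   [check: 1·131 − 1·66 = 65]
  66 = 1·65 + 1   → row D = row B − 1·row C = (1, −1, 2)   [check: −1·131 + 2·66 = 1]
  65 = 65·1 + 0   → remainder 0, stop. gcd = 1 (last nonzero row D).
The gcd is 1, so 66 is invertible mod 131. The last nonzero row gives −1·131 + 2·66 = 1, so t = 2. So 66^(−1) ≡ 2 (mod 131). Verify: 66 · 2 = 132 ≡ 1 (mod 131). ✓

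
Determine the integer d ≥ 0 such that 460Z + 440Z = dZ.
In the PID Z, (a, b) is generated by gcd(a, b). Compute gcd(460, 440) with the extended Euclidean algorithm, tracking rows (r, s, t) with s·460 + t·440 = r:
  row A: (460, 1, 0)   [1·460 + 0·440 = 460]
  row B: (440, 0, 1)   [0·460 + 1·440 = 440]
  460 = 1·440 + 20   → row C = row A − 1·row B = (20, 1, −1)   [check: 1·460 − 1·440 = 20]
  440 = 22·20 + 0   → remainder 0, stop. gcd = 20 (last nonzero row C).
So gcd(460, 440) = 20, with Bézout identity 1·460 − 1·440 = 20. Containment (⊇): the Bézout identity exhibits 20 as an element of (460, 440), giving (20) ⊆ (460, 440). Containment (⊆): since 20 | 460 and 20 | 440 (460 = 20·23, 440 = 20·22), every Z-linear combination of 460 and 440 is divisible by 20, so (460, 440) ⊆ (20). Therefore (460, 440) = (20), d = 20.

Final answer: (460, 440) = (20); d = 20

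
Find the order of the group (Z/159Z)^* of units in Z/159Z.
(Z/159Z)^* consists of the classes a with gcd(a, 159) = 1, so its order is φ(159). φ is multiplicative, with φ(p^e) = p^e − p^(e−1). Factorise 159 = 3 · 53. Then
  φ(159) = (3 − 1) · (53 − 1) = 2 · 52 = 104.
Thus |(Z/159Z)^*| = 104.

Final answer: |(Z/159Z)^*| = 104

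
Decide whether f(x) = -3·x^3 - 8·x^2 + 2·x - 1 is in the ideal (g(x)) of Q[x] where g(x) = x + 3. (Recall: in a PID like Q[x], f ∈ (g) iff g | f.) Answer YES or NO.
In Q[x] the ideal (g) consists of all multiples of g, so f ∈ (g) iff g | f, i.e. iff the remainder of f on division by g is 0. Divide f by g (g is monic, so eliminate the leading term of the running remainder at each step):
  leading term -3·x^3: subtract (-3·x^2)·g(x) = -3·x^3 - 9·x^2, leaving x^2 + 2·x - 1
  leading term x^2: subtract (x)·g(x) = x^2 + 3·x, leaving -x - 1
  leading term -x: subtract (-1)·g(x) = -x - 3, leaving 2
The remainder r(x) = 2 ≠ 0 (and deg r < deg g), so g ∤ f, i.e. f ∉ (g).

Final answer: NO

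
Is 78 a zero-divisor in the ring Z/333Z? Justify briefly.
gcd(78, 333) = 3 > 1, so 78 is not a unit in Z/333Z. In Z/nZ every nonzero non-unit is a zero-divisor: explicitly, take b = 333/gcd = 111 ≠ 0 (mod 333); then 78·111 = 8658 = 26·333, i.e. 78·111 ≡ 0 (mod 333). So 78 is a zero-divisor.

Final answer: YES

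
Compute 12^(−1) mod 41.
Apply the extended Euclidean algorithm to (41, 12), tracking rows (r, s, t) with s·41 + t·12 = r. Each division r_prev = q·r_cur + r_new produces the new row as (previous row) − q·(current row):
  row A: (41, 1, 0)   [1·41 + 0·12 = 41]
  row B: (12, 0, 1)   [0·41 + 1·12 = 12]
  41 = 3·12 + 5   → row C = row A − 3·row B = (5, 1, −3)   [check: 1·41 − 3·12 = 5]
  12 = 2·5 + 2   → row D = row B − 2·row C = (2, −2, 7)   [check: −2·41 + 7·12 = 2]
  5 = 2·2 + 1   → row E = row C − 2·row D = (1, 5, −17)   [check: 5·41 − 17·12 = 1]
  2 = 2·1 + 0   → remainder 0, stop. gcd = 1 (last nonzero row E).
The gcd is 1, so 12 is invertible mod 41. The last nonzero row gives 5·41 − 17·12 = 1, so t = −17. So 12^(−1) ≡ −17 ≡ 24 (mod 41). Verify: 12 · 24 = 288 ≡ 1 (mod 41). ✓

Final answer: 12^(−1) ≡ 24 (mod 41)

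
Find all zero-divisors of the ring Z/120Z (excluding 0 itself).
An element a ∈ Z/120Z (with a ≠ 0) is a zero-divisor iff gcd(a, 120) > 1 (because a is a unit precisely when gcd(a, n) = 1, and in Z/nZ every nonzero, non-unit element is a zero-divisor). Scan a = 1, ..., 119 and keep those with gcd(a, 120) > 1:
  gcd(2, 120) = 2, gcd(3, 120) = 3, gcd(4, 120) = 4, gcd(5, 120) = 5, gcd(6, 120) = 6, gcd(8, 120) = 8, gcd(9, 120) = 3, gcd(10, 120) = 10, gcd(12, 120) = 12, gcd(14, 120) = 2, gcd(15, 120) = 15, gcd(16, 120) = 8, gcd(18, 120) = 6, gcd(20, 120) = 20, gcd(21, 120) = 3, gcd(22, 120) = 2, gcd(24, 120) = 24, gcd(25, 120) = 5, gcd(26, 120) = 2, gcd(27, 120) = 3, gcd(28, 120) = 4, gcd(30, 120) = 30, gcd(32, 120) = 8, gcd(33, 120) = 3, gcd(34, 120) = 2, gcd(35, 120) = 5, gcd(36, 120) = 12, gcd(38, 120) = 2, gcd(39, 120) = 3, gcd(40, 120) = 40, gcd(42, 120) = 6, gcd(44, 120) = 4, gcd(45, 120) = 15, gcd(46, 120) = 2, gcd(48, 120) = 24, gcd(50, 120) = 10, gcd(51, 120) = 3, gcd(52, 120) = 4, gcd(54, 120) = 6, gcd(55, 120) = 5, gcd(56, 120) = 8, gcd(57, 120) = 3, gcd(58, 120) = 2, gcd(60, 120) = 60, gcd(62, 120) = 2, gcd(63, 120) = 3, gcd(64, 120) = 8, gcd(65, 120) = 5, gcd(66, 120) = 6, gcd(68, 120) = 4, gcd(69, 120) = 3, gcd(70, 120) = 10, gcd(72, 120) = 24, gcd(74, 120) = 2, gcd(75, 120) = 15, gcd(76, 120) = 4, gcd(78, 120) = 6, gcd(80, 120) = 40, gcd(81, 120) = 3, gcd(82, 120) = 2, gcd(84, 120) = 12, gcd(85, 120) = 5, gcd(86, 120) = 2, gcd(87, 120) = 3, gcd(88, 120) = 8, gcd(90, 120) = 30, gcd(92, 120) = 4, gcd(93, 120) = 3, gcd(94, 120) = 2, gcd(95, 120) = 5, gcd(96, 120) = 24, gcd(98, 120) = 2, gcd(99, 120) = 3, gcd(100, 120) = 20, gcd(102, 120) = 6, gcd(104, 120) = 8, gcd(105, 120) = 15, gcd(106, 120) = 2, gcd(108, 120) = 12, gcd(110, 120) = 10, gcd(111, 120) = 3, gcd(112, 120) = 8, gcd(114, 120) = 6, gcd(115, 120) = 5, gcd(116, 120) = 4, gcd(117, 120) = 3, gcd(118, 120) = 2.
All other a ∈ {1, ..., 119} have gcd(a, 120) = 1 and are units. So the nonzero zero-divisors are exactly the 87 values of a appearing in this scan.

Final answer: nonzero zero-divisors of Z/120Z = {2, 3, 4, 5, 6, 8, 9, 10, 12, 14, 15, 16, 18, 20, 21, 22, 24, 25, 26, 27, 28, 30, 32, 33, 34, 35, 36, 38, 39, 40, 42, 44, 45, 46, 48, 50, 51, 52, 54, 55, 56, 57, 58, 60, 62, 63, 64, 65, 66, 68, 69, 70, 72, 74, 75, 76, 78, 80, 81, 82, 84, 85, 86, 87, 88, 90, 92, 93, 94, 95, 96, 98, 99, 100, 102, 104, 105, 106, 108, 110, 111, 112, 114, 115, 116, 117, 118}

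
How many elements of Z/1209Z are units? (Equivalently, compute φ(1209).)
Z/1209Z has φ(1209) = 720 units

An element a ∈ Z/1209Z is a unit iff gcd(a, 1209) = 1, so the number of units is φ(1209). φ is multiplicative, with φ(p^e) = p^e − p^(e−1). Factorise 1209 = 3 · 13 · 31. Then
  φ(1209) = (3 − 1) · (13 − 1) · (31 − 1) = 2 · 12 · 30 = 720.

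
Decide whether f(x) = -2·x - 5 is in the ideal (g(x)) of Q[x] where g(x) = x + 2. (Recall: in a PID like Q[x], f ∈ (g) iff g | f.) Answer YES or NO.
In Q[x] the ideal (g) consists of all multiples of g, so f ∈ (g) iff g | f, i.e. iff the remainder of f on division by g is 0. Divide f by g (g is monic, so eliminate the leading term of the running remainder at each step):
  leading term -2·x: subtract (-2)·g(x) = -2·x - 4, leaving -1
The remainder r(x) = -1 ≠ 0 (and deg r < deg g), so g ∤ f, i.e. f ∉ (g).

Final answer: NO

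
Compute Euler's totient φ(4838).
φ is multiplicative, with φ(p^e) = p^e − p^(e−1). Factorise 4838 = 2 · 41 · 59. Then
  φ(4838) = (2 − 1) · (41 − 1) · (59 − 1) = 1 · 40 · 58 = 2320.

Final answer: φ(4838) = 2320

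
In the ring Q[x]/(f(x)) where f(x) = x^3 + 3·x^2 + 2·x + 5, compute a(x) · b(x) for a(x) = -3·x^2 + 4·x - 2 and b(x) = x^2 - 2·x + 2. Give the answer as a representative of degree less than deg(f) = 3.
First multiply in Q[x] without reducing: a · b = -3·x^4 + 10·x^3 - 16·x^2 + 12·x - 4. Now divide by f(x) = x^3 + 3·x^2 + 2·x + 5, eliminating the leading term at each step:
  leading term -3·x^4: subtract (-3·x)·f(x) = -3·x^4 - 9·x^3 - 6·x^2 - 15·x, leaving 19·x^3 - 10·x^2 + 27·x - 4
  leading term 19·x^3: subtract (19)·f(x) = 19·x^3 + 57·x^2 + 38·x + 95, leaving -67·x^2 - 11·x - 99
The degree is now < 3, so this is the remainder. Hence a · b ≡ -67·x^2 - 11·x - 99 in Q[x]/(f).

Final answer: a · b ≡ -67·x^2 - 11·x - 99 (mod f(x))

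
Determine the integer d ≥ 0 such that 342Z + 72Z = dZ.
(342, 72) = (18); d = 18

In the PID Z, (a, b) is generated by gcd(a, b). Compute gcd(342, 72) with the extended Euclidean algorithm, tracking rows (r, s, t) with s·342 + t·72 = r:
  row A: (342, 1, 0)   [1·342 + 0·72 = 342]
  row B: (72, 0, 1)   [0·342 + 1·72 = 72]
  342 = 4·72 + 54   → row C = row A − 4·row B = (54, 1, −4)   [check: 1·342 − 4·72 = 54]
  72 = 1·54 + 18   → row D = row B − 1·row C = (18, −1, 5)   [check: −1·342 + 5·72 = 18]
  54 = 3·18 + 0   → remainder 0, stop. gcd = 18 (last nonzero row D).
So gcd(342, 72) = 18, with Bézout identity −1·342 + 5·72 = 18. Containment (⊇): the Bézout identity exhibits 18 as an element of (342, 72), giving (18) ⊆ (342, 72). Containment (⊆): since 18 | 342 and 18 | 72 (342 = 18·19, 72 = 18·4), every Z-linear combination of 342 and 72 is divisible by 18, so (342, 72) ⊆ (18). Therefore (342, 72) = (18), d = 18.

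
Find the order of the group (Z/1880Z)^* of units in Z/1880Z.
|(Z/1880Z)^*| = 736

(Z/1880Z)^* consists of the classes a with gcd(a, 1880) = 1, so its order is φ(1880). φ is multiplicative, with φ(p^e) = p^e − p^(e−1). Factorise 1880 = 2^3 · 5 · 47. Then
  φ(1880) = (2^3 − 2^2) · (5 − 1) · (47 − 1) = 4 · 4 · 46 = 736.
Thus |(Z/1880Z)^*| = 736.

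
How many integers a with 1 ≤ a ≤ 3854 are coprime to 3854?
The number of a ∈ {1, ..., 3854} with gcd(a, 3854) = 1 is by definition Euler's totient φ(3854). φ is multiplicative, with φ(p^e) = p^e − p^(e−1). Factorise 3854 = 2 · 41 · 47. Then
  φ(3854) = (2 − 1) · (41 − 1) · (47 − 1) = 1 · 40 · 46 = 1840.
So there are 1840 such integers.

Final answer: 1840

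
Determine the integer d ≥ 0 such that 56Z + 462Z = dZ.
(56, 462) = (14); d = 14

In the PID Z, (a, b) is generated by gcd(a, b). Compute gcd(462, 56) with the extended Euclidean algorithm, tracking rows (r, s, t) with s·462 + t·56 = r:
  row A: (462, 1, 0)   [1·462 + 0·56 = 462]
  row B: (56, 0, 1)   [0·462 + 1·56 = 56]
  462 = 8·56 + 14   → row C = row A − 8·row B = (14, 1, −8)   [check: 1·462 − 8·56 = 14]
  56 = 4·14 + 0   → remainder 0, stop. gcd = 14 (last nonzero row C).
So gcd(56, 462) = 14, with Bézout identity 1·462 − 8·56 = 14. Containment (⊇): the Bézout identity exhibits 14 as an element of (56, 462), giving (14) ⊆ (56, 462). Containment (⊆): since 14 | 56 and 14 | 462 (56 = 14·4, 462 = 14·33), every Z-linear combination of 56 and 462 is divisible by 14, so (56, 462) ⊆ (14). Therefore (56, 462) = (14), d = 14.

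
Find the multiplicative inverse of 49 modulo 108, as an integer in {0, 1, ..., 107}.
Apply the extended Euclidean algorithm to (108, 49), tracking rows (r, s, t) with s·108 + t·49 = r. Each division r_prev = q·r_cur + r_new produces the new row as (previous row) − q·(current row):
  row A: (108, 1, 0)   [1·108 + 0·49 = 108]
  row B: (49, 0, 1)   [0·108 + 1·49 = 49]
  108 = 2·49 + 10   → row C = row A − 2·row B = (10, 1, −2)   [check: 1·108 − 2·49 = 10]
  49 = 4·10 + 9   → row D = row B − 4·row C = (9, −4, 9)   [check: −4·108 + 9·49 = 9]
  10 = 1·9 + 1   → row E = row C − 1·row D = (1, 5, −11)   [check: 5·108 − 11·49 = 1]
  9 = 9·1 + 0   → remainder 0, stop. gcd = 1 (last nonzero row E).
The gcd is 1, so 49 is invertible mod 108. The last nonzero row gives 5·108 − 11·49 = 1, so t = −11. So 49^(−1) ≡ −11 ≡ 97 (mod 108). Verify: 49 · 97 = 4753 ≡ 1 (mod 108). ✓

Final answer: 49^(−1) ≡ 97 (mod 108)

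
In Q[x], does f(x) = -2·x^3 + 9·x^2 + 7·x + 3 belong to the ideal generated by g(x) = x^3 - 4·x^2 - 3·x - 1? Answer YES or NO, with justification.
In Q[x] the ideal (g) consists of all multiples of g, so f ∈ (g) iff g | f, i.e. iff the remainder of f on division by g is 0. Divide f by g (g is monic, so eliminate the leading term of the running remainder at each step):
  leading term -2·x^3: subtract (-2)·g(x) = -2·x^3 + 8·x^2 + 6·x + 2, leaving x^2 + x + 1
The remainder r(x) = x^2 + x + 1 ≠ 0 (and deg r < deg g), so g ∤ f, i.e. f ∉ (g).

Final answer: NO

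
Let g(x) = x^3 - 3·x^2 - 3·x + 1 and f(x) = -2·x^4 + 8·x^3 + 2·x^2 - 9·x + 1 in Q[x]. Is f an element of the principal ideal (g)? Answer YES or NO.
NO

In Q[x] the ideal (g) consists of all multiples of g, so f ∈ (g) iff g | f, i.e. iff the remainder of f on division by g is 0. Divide f by g (g is monic, so eliminate the leading term of the running remainder at each step):
  leading term -2·x^4: subtract (-2·x)·g(x) = -2·x^4 + 6·x^3 + 6·x^2 - 2·x, leaving 2·x^3 - 4·x^2 - 7·x + 1
  leading term 2·x^3: subtract (2)·g(x) = 2·x^3 - 6·x^2 - 6·x + 2, leaving 2·x^2 - x - 1
The remainder r(x) = 2·x^2 - x - 1 ≠ 0 (and deg r < deg g), so g ∤ f, i.e. f ∉ (g).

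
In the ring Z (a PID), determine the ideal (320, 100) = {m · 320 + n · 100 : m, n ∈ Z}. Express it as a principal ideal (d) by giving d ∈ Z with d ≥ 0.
In the PID Z, (a, b) is generated by gcd(a, b). Compute gcd(320, 100) with the extended Euclidean algorithm, tracking rows (r, s, t) with s·320 + t·100 = r:
  row A: (320, 1, 0)   [1·320 + 0·100 = 320]
  row B: (100, 0, 1)   [0·320 + 1·100 = 100]
  320 = 3·100 + 20   → row C = row A − 3·row B = (20, 1, −3)   [check: 1·320 − 3·100 = 20]
  100 = 5·20 + 0   → remainder 0, stop. gcd = 20 (last nonzero row C).
So gcd(320, 100) = 20, with Bézout identity 1·320 − 3·100 = 20. Containment (⊇): the Bézout identity exhibits 20 as an element of (320, 100), giving (20) ⊆ (320, 100). Containment (⊆): since 20 | 320 and 20 | 100 (320 = 20·16, 100 = 20·5), every Z-linear combination of 320 and 100 is divisible by 20, so (320, 100) ⊆ (20). Therefore (320, 100) = (20), d = 20.

Final answer: (320, 100) = (20); d = 20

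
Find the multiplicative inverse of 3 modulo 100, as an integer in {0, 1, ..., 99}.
Apply the extended Euclidean algorithm to (100, 3), tracking rows (r, s, t) with s·100 + t·3 = r. Each division r_prev = q·r_cur + r_new produces the new row as (previous row) − q·(current row):
  row A: (100, 1, 0)   [1·100 + 0·3 = 100]
  row B: (3, 0, 1)   [0·100 + 1·3 = 3]
  100 = 33·3 + 1   → row C = row A − 33·row B = (1, 1, −33)   [check: 1·100 − 33·3 = 1]
  3 = 3·1 + 0   → remainder 0, stop. gcd = 1 (last nonzero row C).
The gcd is 1, so 3 is invertible mod 100. The last nonzero row gives 1·100 − 33·3 = 1, so t = −33. So 3^(−1) ≡ −33 ≡ 67 (mod 100). Verify: 3 · 67 = 201 ≡ 1 (mod 100). ✓

Final answer: 3^(−1) ≡ 67 (mod 100)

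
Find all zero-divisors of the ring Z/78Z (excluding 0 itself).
nonzero zero-divisors of Z/78Z = {2, 3, 4, 6, 8, 9, 10, 12, 13, 14, 15, 16, 18, 20, 21, 22, 24, 26, 27, 28, 30, 32, 33, 34, 36, 38, 39, 40, 42, 44, 45, 46, 48, 50, 51, 52, 54, 56, 57, 58, 60, 62, 63, 64, 65, 66, 68, 69, 70, 72, 74, 75, 76}

An element a ∈ Z/78Z (with a ≠ 0) is a zero-divisor iff gcd(a, 78) > 1 (because a is a unit precisely when gcd(a, n) = 1, and in Z/nZ every nonzero, non-unit element is a zero-divisor). Scan a = 1, ..., 77 and keep those with gcd(a, 78) > 1:
  gcd(2, 78) = 2, gcd(3, 78) = 3, gcd(4, 78) = 2, gcd(6, 78) = 6, gcd(8, 78) = 2, gcd(9, 78) = 3, gcd(10, 78) = 2, gcd(12, 78) = 6, gcd(13, 78) = 13, gcd(14, 78) = 2, gcd(15, 78) = 3, gcd(16, 78) = 2, gcd(18, 78) = 6, gcd(20, 78) = 2, gcd(21, 78) = 3, gcd(22, 78) = 2, gcd(24, 78) = 6, gcd(26, 78) = 26, gcd(27, 78) = 3, gcd(28, 78) = 2, gcd(30, 78) = 6, gcd(32, 78) = 2, gcd(33, 78) = 3, gcd(34, 78) = 2, gcd(36, 78) = 6, gcd(38, 78) = 2, gcd(39, 78) = 39, gcd(40, 78) = 2, gcd(42, 78) = 6, gcd(44, 78) = 2, gcd(45, 78) = 3, gcd(46, 78) = 2, gcd(48, 78) = 6, gcd(50, 78) = 2, gcd(51, 78) = 3, gcd(52, 78) = 26, gcd(54, 78) = 6, gcd(56, 78) = 2, gcd(57, 78) = 3, gcd(58, 78) = 2, gcd(60, 78) = 6, gcd(62, 78) = 2, gcd(63, 78) = 3, gcd(64, 78) = 2, gcd(65, 78) = 13, gcd(66, 78) = 6, gcd(68, 78) = 2, gcd(69, 78) = 3, gcd(70, 78) = 2, gcd(72, 78) = 6, gcd(74, 78) = 2, gcd(75, 78) = 3, gcd(76, 78) = 2.
All other a ∈ {1, ..., 77} have gcd(a, 78) = 1 and are units. So the nonzero zero-divisors are exactly the 53 values of a appearing in this scan.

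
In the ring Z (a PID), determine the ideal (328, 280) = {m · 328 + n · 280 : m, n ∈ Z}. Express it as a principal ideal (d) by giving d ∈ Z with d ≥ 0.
(328, 280) = (8); d = 8

In the PID Z, (a, b) is generated by gcd(a, b). Compute gcd(328, 280) with the extended Euclidean algorithm, tracking rows (r, s, t) with s·328 + t·280 = r:
  row A: (328, 1, 0)   [1·328 + 0·280 = 328]
  row B: (280, 0, 1)   [0·328 + 1·280 = 280]
  328 = 1·280 + 48   → row C = row A − 1·row B = (48, 1, −1)   [check: 1·328 − 1·280 = 48]
  280 = 5·48 + 40   → row D = row B − 5·row C = (40, −5, 6)   [check: −5·328 + 6·280 = 40]
  48 = 1·40 + 8   → row E = row C − 1·row D = (8, 6, −7)   [check: 6·328 − 7·280 = 8]
  40 = 5·8 + 0   → remainder 0, stop. gcd = 8 (last nonzero row E).
So gcd(328, 280) = 8, with Bézout identity 6·328 − 7·280 = 8. Containment (⊇): the Bézout identity exhibits 8 as an element of (328, 280), giving (8) ⊆ (328, 280). Containment (⊆): since 8 | 328 and 8 | 280 (328 = 8·41, 280 = 8·35), every Z-linear combination of 328 and 280 is divisible by 8, so (328, 280) ⊆ (8). Therefore (328, 280) = (8), d = 8.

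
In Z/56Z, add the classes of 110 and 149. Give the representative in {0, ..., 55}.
Reduce the summands first: 110 ≡ 54, 149 ≡ 37 (mod 56), so 110 + 149 ≡ 54 + 37 (mod 56). 54 + 37 = 91; 91 = 1·56 + 35, so (110 + 149) mod 56 = 35.

Final answer: 35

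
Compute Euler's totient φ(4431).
φ is multiplicative, with φ(p^e) = p^e − p^(e−1). Factorise 4431 = 3 · 7 · 211. Then
  φ(4431) = (3 − 1) · (7 − 1) · (211 − 1) = 2 · 6 · 210 = 2520.

Final answer: φ(4431) = 2520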